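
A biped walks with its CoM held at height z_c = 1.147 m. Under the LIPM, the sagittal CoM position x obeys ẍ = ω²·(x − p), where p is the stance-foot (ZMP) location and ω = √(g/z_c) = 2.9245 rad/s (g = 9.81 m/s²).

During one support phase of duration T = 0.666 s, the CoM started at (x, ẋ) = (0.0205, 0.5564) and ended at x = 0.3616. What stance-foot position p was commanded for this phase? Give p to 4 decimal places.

ωT = 2.9245·0.666 = 1.947717; cosh(ωT) = 3.577629, sinh(ωT) = 3.435030
x(T) = p + (x₀−p)·cosh(ωT) + (ẋ₀/ω)·sinh(ωT) ⇒ p·(1 − cosh) = x(T) − x₀·cosh − (ẋ₀/ω)·sinh
numerator   = 0.3616 − (0.0205)·3.577629 − (0.5564/2.9245)·3.435030 = -0.365272
denominator = 1 − 3.577629 = -2.577629
p = -0.365272 / -2.577629 = 0.1417

p = 0.1417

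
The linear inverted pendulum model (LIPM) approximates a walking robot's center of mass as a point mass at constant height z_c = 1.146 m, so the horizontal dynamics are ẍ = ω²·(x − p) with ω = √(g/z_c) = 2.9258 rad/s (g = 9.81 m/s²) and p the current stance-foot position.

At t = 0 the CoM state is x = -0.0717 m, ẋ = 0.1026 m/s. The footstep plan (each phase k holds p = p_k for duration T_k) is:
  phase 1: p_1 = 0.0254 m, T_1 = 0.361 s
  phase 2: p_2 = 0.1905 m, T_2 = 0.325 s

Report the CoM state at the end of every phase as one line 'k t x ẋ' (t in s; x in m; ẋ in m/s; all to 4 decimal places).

phase 1: p=0.0254, T=0.361, ωT=1.056214, cosh=1.611617, sinh=1.263847; start (x,ẋ)=(-0.071700, 0.102600) → end (x,ẋ)=(-0.086768, -0.193701)
phase 2: p=0.1905, T=0.325, ωT=0.950885, cosh=1.487199, sinh=1.100800; start (x,ẋ)=(-0.086768, -0.193701) → end (x,ẋ)=(-0.294731, -1.181075)

1 0.3610 -0.0868 -0.1937
2 0.6860 -0.2947 -1.1811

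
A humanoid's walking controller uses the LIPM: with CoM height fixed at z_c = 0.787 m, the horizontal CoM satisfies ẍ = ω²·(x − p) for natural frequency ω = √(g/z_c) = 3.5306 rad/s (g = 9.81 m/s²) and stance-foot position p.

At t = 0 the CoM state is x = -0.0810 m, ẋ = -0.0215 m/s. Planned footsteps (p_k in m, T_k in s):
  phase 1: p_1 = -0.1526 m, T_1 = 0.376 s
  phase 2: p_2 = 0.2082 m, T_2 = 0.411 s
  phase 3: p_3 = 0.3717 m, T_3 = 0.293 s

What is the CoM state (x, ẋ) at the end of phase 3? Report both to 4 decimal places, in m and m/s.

phase 1: p=-0.1526, T=0.376, ωT=1.327506, cosh=2.018381, sinh=1.753243; start (x,ẋ)=(-0.081000, -0.021500) → end (x,ẋ)=(-0.018761, 0.399809)
phase 2: p=0.2082, T=0.411, ωT=1.451077, cosh=2.251012, sinh=2.016694; start (x,ẋ)=(-0.018761, 0.399809) → end (x,ẋ)=(-0.074318, -0.716016)
phase 3: p=0.3717, T=0.293, ωT=1.034466, cosh=1.584510, sinh=1.229093; start (x,ẋ)=(-0.074318, -0.716016) → end (x,ẋ)=(-0.584284, -3.070003)

x = -0.5843, ẋ = -3.0700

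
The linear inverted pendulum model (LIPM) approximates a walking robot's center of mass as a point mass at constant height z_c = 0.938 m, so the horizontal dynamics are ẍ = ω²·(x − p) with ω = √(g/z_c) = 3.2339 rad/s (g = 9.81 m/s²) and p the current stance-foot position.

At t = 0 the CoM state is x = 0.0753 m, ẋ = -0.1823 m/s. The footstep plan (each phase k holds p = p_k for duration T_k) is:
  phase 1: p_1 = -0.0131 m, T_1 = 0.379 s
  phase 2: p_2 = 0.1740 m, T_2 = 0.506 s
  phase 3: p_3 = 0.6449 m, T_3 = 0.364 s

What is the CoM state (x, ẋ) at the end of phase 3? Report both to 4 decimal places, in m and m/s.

x = -0.8461, ẋ = -4.3244

phase 1: p=-0.0131, T=0.379, ωT=1.225648, cosh=1.849970, sinh=1.556403; start (x,ẋ)=(0.075300, -0.182300) → end (x,ẋ)=(0.062701, 0.107690)
phase 2: p=0.1740, T=0.506, ωT=1.636353, cosh=2.665547, sinh=2.470858; start (x,ẋ)=(0.062701, 0.107690) → end (x,ẋ)=(-0.040394, -0.602287)
phase 3: p=0.6449, T=0.364, ωT=1.177140, cosh=1.776619, sinh=1.468460; start (x,ẋ)=(-0.040394, -0.602287) → end (x,ẋ)=(-0.846094, -4.324393)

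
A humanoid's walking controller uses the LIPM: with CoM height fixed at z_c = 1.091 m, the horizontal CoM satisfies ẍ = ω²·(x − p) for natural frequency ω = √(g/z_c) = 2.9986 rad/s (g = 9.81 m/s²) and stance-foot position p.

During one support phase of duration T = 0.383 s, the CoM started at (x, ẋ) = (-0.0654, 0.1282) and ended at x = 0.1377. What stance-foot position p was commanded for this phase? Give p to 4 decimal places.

p = -0.2592

ωT = 2.9986·0.383 = 1.148464; cosh(ωT) = 1.735234, sinh(ωT) = 1.418111
x(T) = p + (x₀−p)·cosh(ωT) + (ẋ₀/ω)·sinh(ωT) ⇒ p·(1 − cosh) = x(T) − x₀·cosh − (ẋ₀/ω)·sinh
numerator   = 0.1377 − (-0.0654)·1.735234 − (0.1282/2.9986)·1.418111 = 0.190555
denominator = 1 − 1.735234 = -0.735234
p = 0.190555 / -0.735234 = -0.2592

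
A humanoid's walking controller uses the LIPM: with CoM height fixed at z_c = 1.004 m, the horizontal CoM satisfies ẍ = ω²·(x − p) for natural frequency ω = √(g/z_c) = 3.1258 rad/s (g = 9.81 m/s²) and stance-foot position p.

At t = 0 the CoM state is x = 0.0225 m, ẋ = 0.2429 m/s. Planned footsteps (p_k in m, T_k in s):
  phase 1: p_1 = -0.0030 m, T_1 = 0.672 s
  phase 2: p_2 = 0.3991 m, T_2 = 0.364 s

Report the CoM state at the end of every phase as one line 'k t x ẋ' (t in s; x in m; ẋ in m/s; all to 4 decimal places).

1 0.6720 0.4154 1.3279
2 1.0360 1.0218 2.3558

phase 1: p=-0.0030, T=0.672, ωT=2.100538, cosh=4.146476, sinh=4.024085; start (x,ẋ)=(0.022500, 0.242900) → end (x,ẋ)=(0.415439, 1.327930)
phase 2: p=0.3991, T=0.364, ωT=1.137791, cosh=1.720198, sinh=1.399672; start (x,ẋ)=(0.415439, 1.327930) → end (x,ẋ)=(1.021828, 2.355789)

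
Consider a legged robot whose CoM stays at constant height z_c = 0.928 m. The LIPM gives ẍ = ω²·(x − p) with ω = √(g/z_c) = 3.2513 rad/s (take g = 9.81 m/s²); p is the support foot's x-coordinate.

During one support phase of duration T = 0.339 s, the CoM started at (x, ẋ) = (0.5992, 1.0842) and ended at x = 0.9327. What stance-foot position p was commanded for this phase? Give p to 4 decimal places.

ωT = 3.2513·0.339 = 1.102191; cosh(ωT) = 1.671449, sinh(ωT) = 1.339306
x(T) = p + (x₀−p)·cosh(ωT) + (ẋ₀/ω)·sinh(ωT) ⇒ p·(1 − cosh) = x(T) − x₀·cosh − (ẋ₀/ω)·sinh
numerator   = 0.9327 − (0.5992)·1.671449 − (1.0842/3.2513)·1.339306 = -0.515446
denominator = 1 − 1.671449 = -0.671449
p = -0.515446 / -0.671449 = 0.7677

p = 0.7677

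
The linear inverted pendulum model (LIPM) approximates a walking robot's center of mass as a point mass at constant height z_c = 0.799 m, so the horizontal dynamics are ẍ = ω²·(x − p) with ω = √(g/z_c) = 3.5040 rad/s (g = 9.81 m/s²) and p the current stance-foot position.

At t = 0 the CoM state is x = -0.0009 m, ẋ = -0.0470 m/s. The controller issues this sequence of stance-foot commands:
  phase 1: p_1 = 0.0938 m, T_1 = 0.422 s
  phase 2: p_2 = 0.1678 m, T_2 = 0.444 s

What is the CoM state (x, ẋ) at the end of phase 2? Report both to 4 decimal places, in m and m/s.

x = -1.1411, ẋ = -4.5181

phase 1: p=0.0938, T=0.422, ωT=1.478688, cosh=2.307561, sinh=2.079625; start (x,ẋ)=(-0.000900, -0.047000) → end (x,ẋ)=(-0.152621, -0.798535)
phase 2: p=0.1678, T=0.444, ωT=1.555776, cosh=2.474894, sinh=2.263868; start (x,ẋ)=(-0.152621, -0.798535) → end (x,ẋ)=(-1.141125, -4.518055)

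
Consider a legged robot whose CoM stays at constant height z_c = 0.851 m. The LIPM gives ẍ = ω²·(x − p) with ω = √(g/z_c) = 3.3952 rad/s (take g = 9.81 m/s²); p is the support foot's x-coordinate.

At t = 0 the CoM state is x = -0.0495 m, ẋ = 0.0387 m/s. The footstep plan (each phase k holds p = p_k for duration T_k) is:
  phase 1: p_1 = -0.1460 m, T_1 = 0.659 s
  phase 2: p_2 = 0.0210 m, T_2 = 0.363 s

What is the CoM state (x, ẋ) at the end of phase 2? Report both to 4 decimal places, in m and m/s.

x = 1.4452, ẋ = 4.9917

phase 1: p=-0.1460, T=0.659, ωT=2.237437, cosh=4.738008, sinh=4.631277; start (x,ẋ)=(-0.049500, 0.038700) → end (x,ẋ)=(0.364007, 1.700738)
phase 2: p=0.0210, T=0.363, ωT=1.232458, cosh=1.860612, sinh=1.569036; start (x,ẋ)=(0.364007, 1.700738) → end (x,ẋ)=(1.445171, 4.991677)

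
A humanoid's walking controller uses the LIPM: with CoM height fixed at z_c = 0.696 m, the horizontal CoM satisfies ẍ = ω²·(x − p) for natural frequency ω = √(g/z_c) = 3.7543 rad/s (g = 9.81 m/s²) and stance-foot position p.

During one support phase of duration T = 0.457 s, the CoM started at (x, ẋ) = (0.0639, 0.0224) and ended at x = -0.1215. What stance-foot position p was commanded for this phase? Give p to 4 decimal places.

ωT = 3.7543·0.457 = 1.715715; cosh(ωT) = 2.870243, sinh(ωT) = 2.690408
x(T) = p + (x₀−p)·cosh(ωT) + (ẋ₀/ω)·sinh(ωT) ⇒ p·(1 − cosh) = x(T) − x₀·cosh − (ẋ₀/ω)·sinh
numerator   = -0.1215 − (0.0639)·2.870243 − (0.0224/3.7543)·2.690408 = -0.320961
denominator = 1 − 2.870243 = -1.870243
p = -0.320961 / -1.870243 = 0.1716

p = 0.1716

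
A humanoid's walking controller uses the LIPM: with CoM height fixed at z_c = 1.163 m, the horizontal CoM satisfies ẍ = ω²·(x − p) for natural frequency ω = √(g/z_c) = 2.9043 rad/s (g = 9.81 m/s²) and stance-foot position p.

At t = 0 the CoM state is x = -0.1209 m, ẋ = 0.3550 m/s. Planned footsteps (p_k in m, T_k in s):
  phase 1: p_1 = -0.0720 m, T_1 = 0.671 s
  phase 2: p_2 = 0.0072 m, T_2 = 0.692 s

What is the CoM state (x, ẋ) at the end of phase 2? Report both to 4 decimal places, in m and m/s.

phase 1: p=-0.0720, T=0.671, ωT=1.948785, cosh=3.581301, sinh=3.438854; start (x,ẋ)=(-0.120900, 0.355000) → end (x,ẋ)=(0.173214, 0.782975)
phase 2: p=0.0072, T=0.692, ωT=2.009776, cosh=3.797831, sinh=3.663812; start (x,ẋ)=(0.173214, 0.782975) → end (x,ẋ)=(1.625427, 4.740132)

x = 1.6254, ẋ = 4.7401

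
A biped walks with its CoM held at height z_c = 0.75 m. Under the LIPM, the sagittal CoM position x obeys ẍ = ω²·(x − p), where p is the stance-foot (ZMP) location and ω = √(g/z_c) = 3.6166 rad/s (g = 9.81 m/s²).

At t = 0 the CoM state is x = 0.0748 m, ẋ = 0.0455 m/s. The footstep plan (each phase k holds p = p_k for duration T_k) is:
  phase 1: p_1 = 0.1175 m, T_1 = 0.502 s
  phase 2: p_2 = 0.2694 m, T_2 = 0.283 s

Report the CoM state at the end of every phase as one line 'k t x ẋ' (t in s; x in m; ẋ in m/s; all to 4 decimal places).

phase 1: p=0.1175, T=0.502, ωT=1.815533, cosh=3.153551, sinh=2.990800; start (x,ẋ)=(0.074800, 0.045500) → end (x,ẋ)=(0.020470, -0.318379)
phase 2: p=0.2694, T=0.283, ωT=1.023498, cosh=1.571124, sinh=1.211788; start (x,ẋ)=(0.020470, -0.318379) → end (x,ẋ)=(-0.228376, -1.591161)

1 0.5020 0.0205 -0.3184
2 0.7850 -0.2284 -1.5912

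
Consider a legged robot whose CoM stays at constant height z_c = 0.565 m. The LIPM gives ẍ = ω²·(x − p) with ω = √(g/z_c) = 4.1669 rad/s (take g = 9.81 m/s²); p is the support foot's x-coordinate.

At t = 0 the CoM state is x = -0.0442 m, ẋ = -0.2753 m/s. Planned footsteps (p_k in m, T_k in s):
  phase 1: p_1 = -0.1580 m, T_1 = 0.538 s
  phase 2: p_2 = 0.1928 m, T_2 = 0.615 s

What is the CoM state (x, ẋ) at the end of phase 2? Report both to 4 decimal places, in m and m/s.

phase 1: p=-0.1580, T=0.538, ωT=2.241792, cosh=4.758224, sinh=4.651957; start (x,ẋ)=(-0.044200, -0.275300) → end (x,ẋ)=(0.076139, 0.895987)
phase 2: p=0.1928, T=0.615, ωT=2.562644, cosh=6.523580, sinh=6.446479; start (x,ẋ)=(0.076139, 0.895987) → end (x,ẋ)=(0.817906, 2.711317)

x = 0.8179, ẋ = 2.7113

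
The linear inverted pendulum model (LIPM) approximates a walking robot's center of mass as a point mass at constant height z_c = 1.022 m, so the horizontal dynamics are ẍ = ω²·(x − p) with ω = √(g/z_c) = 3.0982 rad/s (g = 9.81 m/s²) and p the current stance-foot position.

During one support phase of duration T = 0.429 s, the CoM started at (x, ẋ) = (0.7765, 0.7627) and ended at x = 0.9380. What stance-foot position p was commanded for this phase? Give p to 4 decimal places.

p = 1.0418

ωT = 3.0982·0.429 = 1.329128; cosh(ωT) = 2.021228, sinh(ωT) = 1.756519
x(T) = p + (x₀−p)·cosh(ωT) + (ẋ₀/ω)·sinh(ωT) ⇒ p·(1 − cosh) = x(T) − x₀·cosh − (ẋ₀/ω)·sinh
numerator   = 0.9380 − (0.7765)·2.021228 − (0.7627/3.0982)·1.756519 = -1.063895
denominator = 1 − 2.021228 = -1.021228
p = -1.063895 / -1.021228 = 1.0418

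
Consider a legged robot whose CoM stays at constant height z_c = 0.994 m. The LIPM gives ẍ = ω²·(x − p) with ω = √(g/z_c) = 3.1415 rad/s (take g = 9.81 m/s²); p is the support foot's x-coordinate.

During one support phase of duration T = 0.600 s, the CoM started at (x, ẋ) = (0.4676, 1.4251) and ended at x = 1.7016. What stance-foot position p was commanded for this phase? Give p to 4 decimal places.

ωT = 3.1415·0.600 = 1.884900; cosh(ωT) = 3.368770, sinh(ωT) = 3.216926
x(T) = p + (x₀−p)·cosh(ωT) + (ẋ₀/ω)·sinh(ωT) ⇒ p·(1 − cosh) = x(T) − x₀·cosh − (ẋ₀/ω)·sinh
numerator   = 1.7016 − (0.4676)·3.368770 − (1.4251/3.1415)·3.216926 = -1.332953
denominator = 1 − 3.368770 = -2.368770
p = -1.332953 / -2.368770 = 0.5627

p = 0.5627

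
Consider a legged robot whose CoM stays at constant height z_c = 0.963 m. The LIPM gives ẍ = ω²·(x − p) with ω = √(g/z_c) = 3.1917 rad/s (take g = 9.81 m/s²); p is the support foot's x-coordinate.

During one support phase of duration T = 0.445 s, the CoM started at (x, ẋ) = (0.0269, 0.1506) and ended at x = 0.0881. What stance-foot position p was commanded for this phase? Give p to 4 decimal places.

p = 0.0527

ωT = 3.1917·0.445 = 1.420306; cosh(ωT) = 2.190014, sinh(ωT) = 1.948374
x(T) = p + (x₀−p)·cosh(ωT) + (ẋ₀/ω)·sinh(ωT) ⇒ p·(1 − cosh) = x(T) − x₀·cosh − (ẋ₀/ω)·sinh
numerator   = 0.0881 − (0.0269)·2.190014 − (0.1506/3.1917)·1.948374 = -0.062745
denominator = 1 − 2.190014 = -1.190014
p = -0.062745 / -1.190014 = 0.0527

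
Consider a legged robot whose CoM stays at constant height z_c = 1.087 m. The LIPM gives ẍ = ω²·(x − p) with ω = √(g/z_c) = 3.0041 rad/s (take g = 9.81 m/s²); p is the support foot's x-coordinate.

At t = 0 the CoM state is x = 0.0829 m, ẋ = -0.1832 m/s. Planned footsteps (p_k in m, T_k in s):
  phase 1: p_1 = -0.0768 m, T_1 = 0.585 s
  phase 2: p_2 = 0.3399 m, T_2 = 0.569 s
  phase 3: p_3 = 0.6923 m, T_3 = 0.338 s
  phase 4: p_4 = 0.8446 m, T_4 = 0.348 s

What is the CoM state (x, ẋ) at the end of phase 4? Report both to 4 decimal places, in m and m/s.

phase 1: p=-0.0768, T=0.585, ωT=1.757399, cosh=2.984915, sinh=2.812421; start (x,ẋ)=(0.082900, -0.183200) → end (x,ẋ)=(0.228380, 0.802436)
phase 2: p=0.3399, T=0.569, ωT=1.709333, cosh=2.853130, sinh=2.672144; start (x,ẋ)=(0.228380, 0.802436) → end (x,ẋ)=(0.735485, 1.394241)
phase 3: p=0.6923, T=0.338, ωT=1.015386, cosh=1.561345, sinh=1.199083; start (x,ẋ)=(0.735485, 1.394241) → end (x,ẋ)=(1.316237, 2.332453)
phase 4: p=0.8446, T=0.348, ωT=1.045427, cosh=1.598077, sinh=1.246535; start (x,ẋ)=(1.316237, 2.332453) → end (x,ẋ)=(2.566151, 5.493586)

x = 2.5662, ẋ = 5.4936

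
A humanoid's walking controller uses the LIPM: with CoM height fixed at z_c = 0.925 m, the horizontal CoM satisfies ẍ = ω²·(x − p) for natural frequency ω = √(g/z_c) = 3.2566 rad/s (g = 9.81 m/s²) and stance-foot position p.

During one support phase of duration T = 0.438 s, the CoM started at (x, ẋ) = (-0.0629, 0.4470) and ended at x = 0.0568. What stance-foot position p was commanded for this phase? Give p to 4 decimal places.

ωT = 3.2566·0.438 = 1.426391; cosh(ωT) = 2.201909, sinh(ωT) = 1.961735
x(T) = p + (x₀−p)·cosh(ωT) + (ẋ₀/ω)·sinh(ωT) ⇒ p·(1 − cosh) = x(T) − x₀·cosh − (ẋ₀/ω)·sinh
numerator   = 0.0568 − (-0.0629)·2.201909 − (0.4470/3.2566)·1.961735 = -0.073967
denominator = 1 − 2.201909 = -1.201909
p = -0.073967 / -1.201909 = 0.0615

p = 0.0615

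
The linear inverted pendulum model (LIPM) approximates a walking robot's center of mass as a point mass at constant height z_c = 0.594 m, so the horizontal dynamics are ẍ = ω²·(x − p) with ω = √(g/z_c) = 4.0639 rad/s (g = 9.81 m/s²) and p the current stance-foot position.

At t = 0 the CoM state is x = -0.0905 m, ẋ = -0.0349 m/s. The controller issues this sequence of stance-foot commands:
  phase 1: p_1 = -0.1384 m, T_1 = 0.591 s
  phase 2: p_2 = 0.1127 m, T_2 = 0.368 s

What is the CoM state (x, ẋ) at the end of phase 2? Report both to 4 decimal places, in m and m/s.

phase 1: p=-0.1384, T=0.591, ωT=2.401765, cosh=5.566603, sinh=5.476045; start (x,ẋ)=(-0.090500, -0.034900) → end (x,ẋ)=(0.081213, 0.871697)
phase 2: p=0.1127, T=0.368, ωT=1.495515, cosh=2.342884, sinh=2.118751; start (x,ẋ)=(0.081213, 0.871697) → end (x,ẋ)=(0.493397, 1.771170)

x = 0.4934, ẋ = 1.7712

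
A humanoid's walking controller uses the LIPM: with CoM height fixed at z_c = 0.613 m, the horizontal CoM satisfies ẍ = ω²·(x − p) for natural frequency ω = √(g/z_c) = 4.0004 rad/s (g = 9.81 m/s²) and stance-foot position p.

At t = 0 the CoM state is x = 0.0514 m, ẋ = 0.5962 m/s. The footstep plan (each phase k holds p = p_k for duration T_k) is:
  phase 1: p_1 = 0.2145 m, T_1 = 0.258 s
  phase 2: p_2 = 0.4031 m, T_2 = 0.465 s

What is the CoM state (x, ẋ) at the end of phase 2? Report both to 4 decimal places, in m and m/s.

phase 1: p=0.2145, T=0.258, ωT=1.032103, cosh=1.581610, sinh=1.225353; start (x,ẋ)=(0.051400, 0.596200) → end (x,ẋ)=(0.139160, 0.143456)
phase 2: p=0.4031, T=0.465, ωT=1.860186, cosh=3.290288, sinh=3.134644; start (x,ẋ)=(0.139160, 0.143456) → end (x,ẋ)=(-0.352929, -2.837752)

x = -0.3529, ẋ = -2.8378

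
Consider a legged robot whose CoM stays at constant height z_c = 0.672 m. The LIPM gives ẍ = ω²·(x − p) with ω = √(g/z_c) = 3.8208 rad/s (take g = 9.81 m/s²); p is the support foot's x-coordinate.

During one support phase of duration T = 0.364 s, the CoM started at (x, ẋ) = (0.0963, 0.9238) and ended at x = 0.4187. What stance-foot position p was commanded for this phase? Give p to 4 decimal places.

p = 0.2139

ωT = 3.8208·0.364 = 1.390771; cosh(ωT) = 2.133415, sinh(ωT) = 1.884532
x(T) = p + (x₀−p)·cosh(ωT) + (ẋ₀/ω)·sinh(ωT) ⇒ p·(1 − cosh) = x(T) − x₀·cosh − (ẋ₀/ω)·sinh
numerator   = 0.4187 − (0.0963)·2.133415 − (0.9238/3.8208)·1.884532 = -0.242394
denominator = 1 − 2.133415 = -1.133415
p = -0.242394 / -1.133415 = 0.2139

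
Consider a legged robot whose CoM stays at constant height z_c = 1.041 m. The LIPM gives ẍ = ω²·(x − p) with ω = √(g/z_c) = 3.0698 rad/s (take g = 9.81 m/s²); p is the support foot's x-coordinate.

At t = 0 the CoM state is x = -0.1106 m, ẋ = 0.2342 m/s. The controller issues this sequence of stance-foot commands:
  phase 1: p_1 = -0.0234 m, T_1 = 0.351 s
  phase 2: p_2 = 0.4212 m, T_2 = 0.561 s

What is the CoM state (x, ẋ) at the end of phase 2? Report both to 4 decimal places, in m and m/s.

x = -0.9573, ẋ = -3.9573

phase 1: p=-0.0234, T=0.351, ωT=1.077500, cosh=1.638886, sinh=1.298440; start (x,ẋ)=(-0.110600, 0.234200) → end (x,ẋ)=(-0.067251, 0.036252)
phase 2: p=0.4212, T=0.561, ωT=1.722158, cosh=2.887636, sinh=2.708956; start (x,ẋ)=(-0.067251, 0.036252) → end (x,ẋ)=(-0.957277, -3.957250)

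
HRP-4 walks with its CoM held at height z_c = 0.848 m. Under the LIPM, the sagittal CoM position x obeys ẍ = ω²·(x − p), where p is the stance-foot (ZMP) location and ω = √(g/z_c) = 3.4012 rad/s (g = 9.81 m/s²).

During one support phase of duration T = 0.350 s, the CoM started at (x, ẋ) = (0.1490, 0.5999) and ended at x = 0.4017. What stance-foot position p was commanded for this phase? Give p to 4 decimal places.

p = 0.1622

ωT = 3.4012·0.350 = 1.190420; cosh(ωT) = 1.796278, sinh(ωT) = 1.492184
x(T) = p + (x₀−p)·cosh(ωT) + (ẋ₀/ω)·sinh(ωT) ⇒ p·(1 − cosh) = x(T) − x₀·cosh − (ẋ₀/ω)·sinh
numerator   = 0.4017 − (0.1490)·1.796278 − (0.5999/3.4012)·1.492184 = -0.129135
denominator = 1 − 1.796278 = -0.796278
p = -0.129135 / -0.796278 = 0.1622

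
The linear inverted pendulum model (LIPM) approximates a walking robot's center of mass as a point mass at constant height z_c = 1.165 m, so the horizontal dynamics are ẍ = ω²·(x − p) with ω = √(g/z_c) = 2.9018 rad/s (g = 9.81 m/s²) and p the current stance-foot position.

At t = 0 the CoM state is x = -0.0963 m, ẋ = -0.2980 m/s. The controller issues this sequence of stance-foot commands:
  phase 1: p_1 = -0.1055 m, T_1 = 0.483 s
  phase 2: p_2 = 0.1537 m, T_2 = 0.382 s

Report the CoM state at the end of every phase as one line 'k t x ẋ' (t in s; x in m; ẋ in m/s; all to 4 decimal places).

phase 1: p=-0.1055, T=0.483, ωT=1.401569, cosh=2.153890, sinh=1.907679; start (x,ẋ)=(-0.096300, -0.298000) → end (x,ẋ)=(-0.281593, -0.590931)
phase 2: p=0.1537, T=0.382, ωT=1.108488, cosh=1.679915, sinh=1.349857; start (x,ẋ)=(-0.281593, -0.590931) → end (x,ẋ)=(-0.852444, -2.697764)

1 0.4830 -0.2816 -0.5909
2 0.8650 -0.8524 -2.6978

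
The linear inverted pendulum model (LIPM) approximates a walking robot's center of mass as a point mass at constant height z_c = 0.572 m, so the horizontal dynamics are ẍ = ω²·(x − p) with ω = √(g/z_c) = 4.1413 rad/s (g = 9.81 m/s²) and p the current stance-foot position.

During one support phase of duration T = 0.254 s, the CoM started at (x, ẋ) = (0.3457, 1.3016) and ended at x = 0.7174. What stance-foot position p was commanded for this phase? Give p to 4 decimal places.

p = 0.3842

ωT = 4.1413·0.254 = 1.051890; cosh(ωT) = 1.606167, sinh(ωT) = 1.256890
x(T) = p + (x₀−p)·cosh(ωT) + (ẋ₀/ω)·sinh(ωT) ⇒ p·(1 − cosh) = x(T) − x₀·cosh − (ẋ₀/ω)·sinh
numerator   = 0.7174 − (0.3457)·1.606167 − (1.3016/4.1413)·1.256890 = -0.232889
denominator = 1 − 1.606167 = -0.606167
p = -0.232889 / -0.606167 = 0.3842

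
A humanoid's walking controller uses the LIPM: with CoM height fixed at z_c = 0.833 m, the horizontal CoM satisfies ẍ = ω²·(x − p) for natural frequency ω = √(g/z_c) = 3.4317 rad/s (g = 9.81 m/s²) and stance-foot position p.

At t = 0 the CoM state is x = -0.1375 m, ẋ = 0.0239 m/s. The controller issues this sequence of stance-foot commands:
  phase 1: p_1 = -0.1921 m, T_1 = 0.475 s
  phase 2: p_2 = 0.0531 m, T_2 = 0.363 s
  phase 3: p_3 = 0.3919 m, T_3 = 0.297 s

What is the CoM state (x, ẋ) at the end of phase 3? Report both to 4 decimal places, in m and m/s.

phase 1: p=-0.1921, T=0.475, ωT=1.630057, cosh=2.650043, sinh=2.454125; start (x,ẋ)=(-0.137500, 0.023900) → end (x,ẋ)=(-0.030316, 0.523167)
phase 2: p=0.0531, T=0.363, ωT=1.245707, cosh=1.881564, sinh=1.593827; start (x,ẋ)=(-0.030316, 0.523167) → end (x,ẋ)=(0.139129, 0.528127)
phase 3: p=0.3919, T=0.297, ωT=1.019215, cosh=1.565948, sinh=1.205070; start (x,ẋ)=(0.139129, 0.528127) → end (x,ẋ)=(0.181529, -0.218301)

x = 0.1815, ẋ = -0.2183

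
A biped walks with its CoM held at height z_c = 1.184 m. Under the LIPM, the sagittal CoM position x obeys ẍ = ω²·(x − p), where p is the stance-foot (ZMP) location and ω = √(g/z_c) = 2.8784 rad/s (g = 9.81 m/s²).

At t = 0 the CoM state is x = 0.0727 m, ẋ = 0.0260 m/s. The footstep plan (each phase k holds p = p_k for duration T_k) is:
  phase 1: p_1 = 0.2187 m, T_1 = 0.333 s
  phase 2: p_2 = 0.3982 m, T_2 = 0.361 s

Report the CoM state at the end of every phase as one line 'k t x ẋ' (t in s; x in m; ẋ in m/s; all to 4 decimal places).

phase 1: p=0.2187, T=0.333, ωT=0.958507, cosh=1.495633, sinh=1.112168; start (x,ẋ)=(0.072700, 0.026000) → end (x,ẋ)=(0.010384, -0.428498)
phase 2: p=0.3982, T=0.361, ωT=1.039102, cosh=1.590225, sinh=1.236453; start (x,ẋ)=(0.010384, -0.428498) → end (x,ẋ)=(-0.402582, -2.061650)

1 0.3330 0.0104 -0.4285
2 0.6940 -0.4026 -2.0616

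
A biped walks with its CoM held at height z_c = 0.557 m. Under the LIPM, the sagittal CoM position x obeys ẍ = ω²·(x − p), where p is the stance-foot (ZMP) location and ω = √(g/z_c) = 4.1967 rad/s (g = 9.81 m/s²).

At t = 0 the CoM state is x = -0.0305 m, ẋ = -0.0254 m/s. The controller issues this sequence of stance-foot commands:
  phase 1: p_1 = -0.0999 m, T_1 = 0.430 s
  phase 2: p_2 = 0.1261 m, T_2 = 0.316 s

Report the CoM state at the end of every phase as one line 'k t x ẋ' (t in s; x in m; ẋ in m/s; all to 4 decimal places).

1 0.4300 0.0988 0.7818
2 0.7460 0.3972 1.3756

phase 1: p=-0.0999, T=0.430, ωT=1.804581, cosh=3.120984, sinh=2.956441; start (x,ẋ)=(-0.030500, -0.025400) → end (x,ẋ)=(0.098803, 0.781793)
phase 2: p=0.1261, T=0.316, ωT=1.326157, cosh=2.016019, sinh=1.750523; start (x,ẋ)=(0.098803, 0.781793) → end (x,ẋ)=(0.397169, 1.375573)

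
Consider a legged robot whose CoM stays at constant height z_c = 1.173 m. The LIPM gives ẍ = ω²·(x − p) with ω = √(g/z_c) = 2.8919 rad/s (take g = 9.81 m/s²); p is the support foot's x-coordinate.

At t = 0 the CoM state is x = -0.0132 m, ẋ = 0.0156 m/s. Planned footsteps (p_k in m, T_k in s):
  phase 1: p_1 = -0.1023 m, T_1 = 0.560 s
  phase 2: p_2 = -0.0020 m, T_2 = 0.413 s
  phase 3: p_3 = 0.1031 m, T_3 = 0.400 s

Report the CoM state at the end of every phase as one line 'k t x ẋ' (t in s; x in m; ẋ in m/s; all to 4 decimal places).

1 0.5600 0.1446 0.6661
2 0.9730 0.6075 1.8360
3 1.3730 1.8939 5.2974

phase 1: p=-0.1023, T=0.560, ωT=1.619464, cosh=2.624194, sinh=2.426189; start (x,ẋ)=(-0.013200, 0.015600) → end (x,ẋ)=(0.144603, 0.666089)
phase 2: p=-0.0020, T=0.413, ωT=1.194355, cosh=1.802163, sinh=1.499264; start (x,ẋ)=(0.144603, 0.666089) → end (x,ẋ)=(0.607528, 1.836033)
phase 3: p=0.1031, T=0.400, ωT=1.156760, cosh=1.747059, sinh=1.432556; start (x,ẋ)=(0.607528, 1.836033) → end (x,ẋ)=(1.893878, 5.297405)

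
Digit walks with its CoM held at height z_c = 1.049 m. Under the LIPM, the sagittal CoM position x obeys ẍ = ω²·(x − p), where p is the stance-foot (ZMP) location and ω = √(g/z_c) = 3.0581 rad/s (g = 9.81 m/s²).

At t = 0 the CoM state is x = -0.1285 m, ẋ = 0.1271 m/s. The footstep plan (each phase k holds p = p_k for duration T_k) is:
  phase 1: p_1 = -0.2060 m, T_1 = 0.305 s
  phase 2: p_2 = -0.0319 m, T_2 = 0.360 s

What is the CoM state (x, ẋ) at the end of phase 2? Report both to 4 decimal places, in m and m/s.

x = 0.1347, ẋ = 0.6721

phase 1: p=-0.2060, T=0.305, ωT=0.932720, cosh=1.467448, sinh=1.073966; start (x,ẋ)=(-0.128500, 0.127100) → end (x,ẋ)=(-0.047637, 0.441045)
phase 2: p=-0.0319, T=0.360, ωT=1.100916, cosh=1.669743, sinh=1.337176; start (x,ẋ)=(-0.047637, 0.441045) → end (x,ẋ)=(0.134674, 0.672081)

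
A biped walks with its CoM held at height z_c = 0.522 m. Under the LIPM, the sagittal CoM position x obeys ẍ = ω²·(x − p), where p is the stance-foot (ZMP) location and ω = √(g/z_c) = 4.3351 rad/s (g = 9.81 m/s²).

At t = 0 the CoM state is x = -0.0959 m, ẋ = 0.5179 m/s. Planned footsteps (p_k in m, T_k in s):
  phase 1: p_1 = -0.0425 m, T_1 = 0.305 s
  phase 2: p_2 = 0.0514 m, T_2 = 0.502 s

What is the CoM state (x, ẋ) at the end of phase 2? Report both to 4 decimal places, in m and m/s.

x = 0.7219, ẋ = 2.9755

phase 1: p=-0.0425, T=0.305, ωT=1.322205, cosh=2.009117, sinh=1.742570; start (x,ẋ)=(-0.095900, 0.517900) → end (x,ẋ)=(0.058392, 0.637126)
phase 2: p=0.0514, T=0.502, ωT=2.176220, cosh=4.463201, sinh=4.349731; start (x,ẋ)=(0.058392, 0.637126) → end (x,ẋ)=(0.721884, 2.975472)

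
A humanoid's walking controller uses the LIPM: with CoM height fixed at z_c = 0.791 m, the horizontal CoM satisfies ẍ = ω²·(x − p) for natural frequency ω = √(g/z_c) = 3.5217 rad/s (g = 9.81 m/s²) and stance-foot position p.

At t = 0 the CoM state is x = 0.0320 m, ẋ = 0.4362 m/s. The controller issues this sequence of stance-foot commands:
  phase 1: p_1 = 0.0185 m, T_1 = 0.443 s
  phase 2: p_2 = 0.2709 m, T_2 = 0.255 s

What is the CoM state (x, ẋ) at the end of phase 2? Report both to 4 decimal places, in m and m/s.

x = 0.7074, ẋ = 1.9325

phase 1: p=0.0185, T=0.443, ωT=1.560113, cosh=2.484736, sinh=2.274624; start (x,ẋ)=(0.032000, 0.436200) → end (x,ẋ)=(0.333780, 1.191984)
phase 2: p=0.2709, T=0.255, ωT=0.898034, cosh=1.431071, sinh=1.023701; start (x,ẋ)=(0.333780, 1.191984) → end (x,ẋ)=(0.707376, 1.932507)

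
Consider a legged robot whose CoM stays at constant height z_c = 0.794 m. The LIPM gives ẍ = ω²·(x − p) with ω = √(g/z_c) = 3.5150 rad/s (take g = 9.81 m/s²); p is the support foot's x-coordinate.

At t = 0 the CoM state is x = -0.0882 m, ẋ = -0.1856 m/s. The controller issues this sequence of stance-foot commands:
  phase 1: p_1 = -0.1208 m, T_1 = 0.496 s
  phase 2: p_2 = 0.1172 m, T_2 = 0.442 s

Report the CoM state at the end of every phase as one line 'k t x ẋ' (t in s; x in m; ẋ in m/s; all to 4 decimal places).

1 0.4960 -0.1711 -0.2292
2 0.9380 -0.7422 -2.8548

phase 1: p=-0.1208, T=0.496, ωT=1.743440, cosh=2.945947, sinh=2.771029; start (x,ẋ)=(-0.088200, -0.185600) → end (x,ẋ)=(-0.171079, -0.229238)
phase 2: p=0.1172, T=0.442, ωT=1.553630, cosh=2.470041, sinh=2.258562; start (x,ẋ)=(-0.171079, -0.229238) → end (x,ẋ)=(-0.742158, -2.854829)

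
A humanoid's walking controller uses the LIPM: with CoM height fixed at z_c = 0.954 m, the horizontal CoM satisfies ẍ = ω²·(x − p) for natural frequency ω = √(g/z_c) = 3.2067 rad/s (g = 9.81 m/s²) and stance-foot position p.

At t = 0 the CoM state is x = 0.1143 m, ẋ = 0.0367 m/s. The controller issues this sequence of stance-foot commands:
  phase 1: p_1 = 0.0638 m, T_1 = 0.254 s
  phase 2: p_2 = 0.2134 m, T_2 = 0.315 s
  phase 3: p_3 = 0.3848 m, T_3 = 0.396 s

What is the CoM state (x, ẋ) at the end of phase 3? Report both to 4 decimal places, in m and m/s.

x = 0.0013, ẋ = -1.0320

phase 1: p=0.0638, T=0.254, ωT=0.814502, cosh=1.350455, sinh=0.907595; start (x,ẋ)=(0.114300, 0.036700) → end (x,ẋ)=(0.142385, 0.196536)
phase 2: p=0.2134, T=0.315, ωT=1.010111, cosh=1.555042, sinh=1.190863; start (x,ẋ)=(0.142385, 0.196536) → end (x,ẋ)=(0.175956, 0.034435)
phase 3: p=0.3848, T=0.396, ωT=1.269853, cosh=1.920601, sinh=1.639729; start (x,ẋ)=(0.175956, 0.034435) → end (x,ẋ)=(0.001302, -1.031990)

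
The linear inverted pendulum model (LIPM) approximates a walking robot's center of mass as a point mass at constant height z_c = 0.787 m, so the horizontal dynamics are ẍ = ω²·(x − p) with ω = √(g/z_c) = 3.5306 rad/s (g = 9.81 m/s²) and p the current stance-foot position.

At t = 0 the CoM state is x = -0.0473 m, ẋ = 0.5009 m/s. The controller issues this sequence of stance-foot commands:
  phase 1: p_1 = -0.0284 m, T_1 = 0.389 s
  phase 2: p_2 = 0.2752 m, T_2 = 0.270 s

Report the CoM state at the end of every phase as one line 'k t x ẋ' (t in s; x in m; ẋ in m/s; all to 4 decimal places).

1 0.3890 0.1940 0.9291
2 0.6590 0.4449 1.0677

phase 1: p=-0.0284, T=0.389, ωT=1.373403, cosh=2.101005, sinh=1.847762; start (x,ẋ)=(-0.047300, 0.500900) → end (x,ẋ)=(0.194040, 0.929096)
phase 2: p=0.2752, T=0.270, ωT=0.953262, cosh=1.489820, sinh=1.104338; start (x,ẋ)=(0.194040, 0.929096) → end (x,ẋ)=(0.444899, 1.067745)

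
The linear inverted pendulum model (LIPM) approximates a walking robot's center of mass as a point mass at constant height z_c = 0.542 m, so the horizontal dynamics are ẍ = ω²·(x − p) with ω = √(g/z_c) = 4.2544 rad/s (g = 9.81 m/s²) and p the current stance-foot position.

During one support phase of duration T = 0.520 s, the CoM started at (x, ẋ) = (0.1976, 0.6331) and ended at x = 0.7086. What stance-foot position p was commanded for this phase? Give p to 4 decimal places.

ωT = 4.2544·0.520 = 2.212288; cosh(ωT) = 4.623023, sinh(ωT) = 4.513574
x(T) = p + (x₀−p)·cosh(ωT) + (ẋ₀/ω)·sinh(ωT) ⇒ p·(1 − cosh) = x(T) − x₀·cosh − (ẋ₀/ω)·sinh
numerator   = 0.7086 − (0.1976)·4.623023 − (0.6331/4.2544)·4.513574 = -0.876577
denominator = 1 − 4.623023 = -3.623023
p = -0.876577 / -3.623023 = 0.2419

p = 0.2419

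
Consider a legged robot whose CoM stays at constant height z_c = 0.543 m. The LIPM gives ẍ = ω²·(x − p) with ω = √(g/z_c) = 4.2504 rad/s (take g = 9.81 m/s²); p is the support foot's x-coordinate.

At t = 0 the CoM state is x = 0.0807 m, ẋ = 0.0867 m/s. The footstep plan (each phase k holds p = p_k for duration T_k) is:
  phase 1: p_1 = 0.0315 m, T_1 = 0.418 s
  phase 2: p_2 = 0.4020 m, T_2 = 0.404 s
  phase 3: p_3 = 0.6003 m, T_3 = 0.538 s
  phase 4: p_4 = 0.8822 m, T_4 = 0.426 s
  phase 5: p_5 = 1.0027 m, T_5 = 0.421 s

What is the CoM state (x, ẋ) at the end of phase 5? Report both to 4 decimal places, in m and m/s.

phase 1: p=0.0315, T=0.418, ωT=1.776667, cosh=3.039664, sinh=2.870463; start (x,ẋ)=(0.080700, 0.086700) → end (x,ẋ)=(0.239603, 0.863809)
phase 2: p=0.4020, T=0.404, ωT=1.717162, cosh=2.874137, sinh=2.694562; start (x,ẋ)=(0.239603, 0.863809) → end (x,ẋ)=(0.482866, 0.622783)
phase 3: p=0.6003, T=0.538, ωT=2.286715, cosh=4.972077, sinh=4.870477; start (x,ẋ)=(0.482866, 0.622783) → end (x,ẋ)=(0.730047, 0.665464)
phase 4: p=0.8822, T=0.426, ωT=1.810670, cosh=3.139045, sinh=2.975500; start (x,ẋ)=(0.730047, 0.665464) → end (x,ẋ)=(0.870444, 0.164630)
phase 5: p=1.0027, T=0.421, ωT=1.789418, cosh=3.076514, sinh=2.909456; start (x,ẋ)=(0.870444, 0.164630) → end (x,ẋ)=(0.708504, -1.129039)

x = 0.7085, ẋ = -1.1290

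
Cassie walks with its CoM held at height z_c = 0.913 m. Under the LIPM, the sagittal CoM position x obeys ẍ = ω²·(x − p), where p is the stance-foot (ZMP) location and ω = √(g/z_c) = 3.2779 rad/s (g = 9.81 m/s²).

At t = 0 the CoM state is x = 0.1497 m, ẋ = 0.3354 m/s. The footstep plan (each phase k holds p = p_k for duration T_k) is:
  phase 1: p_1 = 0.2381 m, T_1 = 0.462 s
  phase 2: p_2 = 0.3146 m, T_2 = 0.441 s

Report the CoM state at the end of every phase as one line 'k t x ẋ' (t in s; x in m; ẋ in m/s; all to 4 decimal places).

phase 1: p=0.2381, T=0.462, ωT=1.514390, cosh=2.383294, sinh=2.163352; start (x,ẋ)=(0.149700, 0.335400) → end (x,ẋ)=(0.248774, 0.172490)
phase 2: p=0.3146, T=0.441, ωT=1.445554, cosh=2.239909, sinh=2.004293; start (x,ẋ)=(0.248774, 0.172490) → end (x,ẋ)=(0.272627, -0.046103)

1 0.4620 0.2488 0.1725
2 0.9030 0.2726 -0.0461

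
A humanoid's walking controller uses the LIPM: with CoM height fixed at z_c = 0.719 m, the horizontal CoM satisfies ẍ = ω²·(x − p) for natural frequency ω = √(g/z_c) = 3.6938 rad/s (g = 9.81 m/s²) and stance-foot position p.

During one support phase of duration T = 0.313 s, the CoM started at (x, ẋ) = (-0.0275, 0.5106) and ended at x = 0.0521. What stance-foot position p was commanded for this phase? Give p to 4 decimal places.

p = 0.1310

ωT = 3.6938·0.313 = 1.156159; cosh(ωT) = 1.746199, sinh(ωT) = 1.431507
x(T) = p + (x₀−p)·cosh(ωT) + (ẋ₀/ω)·sinh(ωT) ⇒ p·(1 − cosh) = x(T) − x₀·cosh − (ẋ₀/ω)·sinh
numerator   = 0.0521 − (-0.0275)·1.746199 − (0.5106/3.6938)·1.431507 = -0.097759
denominator = 1 − 1.746199 = -0.746199
p = -0.097759 / -0.746199 = 0.1310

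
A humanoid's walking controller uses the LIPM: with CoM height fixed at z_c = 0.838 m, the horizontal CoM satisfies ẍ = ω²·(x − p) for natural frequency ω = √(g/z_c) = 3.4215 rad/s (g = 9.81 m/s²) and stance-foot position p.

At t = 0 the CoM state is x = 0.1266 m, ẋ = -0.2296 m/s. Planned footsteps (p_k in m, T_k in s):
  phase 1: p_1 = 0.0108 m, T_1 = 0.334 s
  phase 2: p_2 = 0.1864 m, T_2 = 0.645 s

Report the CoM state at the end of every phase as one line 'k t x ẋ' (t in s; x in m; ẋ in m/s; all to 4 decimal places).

1 0.3340 0.1163 0.1614
2 0.9790 0.0758 -0.3342

phase 1: p=0.0108, T=0.334, ωT=1.142781, cosh=1.727203, sinh=1.408273; start (x,ẋ)=(0.126600, -0.229600) → end (x,ẋ)=(0.116308, 0.161405)
phase 2: p=0.1864, T=0.645, ωT=2.206867, cosh=4.598625, sinh=4.488581; start (x,ẋ)=(0.116308, 0.161405) → end (x,ẋ)=(0.075816, -0.334209)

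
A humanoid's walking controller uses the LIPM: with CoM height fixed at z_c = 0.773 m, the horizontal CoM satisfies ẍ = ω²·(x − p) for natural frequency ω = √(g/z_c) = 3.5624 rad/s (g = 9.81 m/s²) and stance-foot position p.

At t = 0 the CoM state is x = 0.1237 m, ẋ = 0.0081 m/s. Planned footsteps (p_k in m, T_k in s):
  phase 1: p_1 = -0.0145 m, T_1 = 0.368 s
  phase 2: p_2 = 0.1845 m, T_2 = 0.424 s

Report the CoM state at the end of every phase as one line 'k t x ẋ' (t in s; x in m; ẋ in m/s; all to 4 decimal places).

1 0.3680 0.2644 0.8630
2 0.7920 0.8960 2.6623

phase 1: p=-0.0145, T=0.368, ωT=1.310963, cosh=1.989653, sinh=1.720092; start (x,ẋ)=(0.123700, 0.008100) → end (x,ẋ)=(0.264381, 0.862958)
phase 2: p=0.1845, T=0.424, ωT=1.510458, cosh=2.374806, sinh=2.153997; start (x,ẋ)=(0.264381, 0.862958) → end (x,ẋ)=(0.895988, 2.662318)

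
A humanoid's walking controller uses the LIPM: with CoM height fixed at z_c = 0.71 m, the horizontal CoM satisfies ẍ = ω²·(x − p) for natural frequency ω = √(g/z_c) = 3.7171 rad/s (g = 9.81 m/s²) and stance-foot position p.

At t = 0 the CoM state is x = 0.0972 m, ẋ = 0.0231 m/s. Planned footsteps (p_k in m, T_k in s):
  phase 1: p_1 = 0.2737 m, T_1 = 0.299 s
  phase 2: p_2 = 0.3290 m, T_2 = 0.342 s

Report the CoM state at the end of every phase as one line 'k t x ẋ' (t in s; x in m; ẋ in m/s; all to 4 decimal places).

1 0.2990 -0.0151 -0.8499
2 0.6410 -0.7082 -3.7350

phase 1: p=0.2737, T=0.299, ωT=1.111413, cosh=1.683871, sinh=1.354778; start (x,ẋ)=(0.097200, 0.023100) → end (x,ẋ)=(-0.015084, -0.849929)
phase 2: p=0.3290, T=0.342, ωT=1.271248, cosh=1.922891, sinh=1.642409; start (x,ẋ)=(-0.015084, -0.849929) → end (x,ẋ)=(-0.708179, -3.734953)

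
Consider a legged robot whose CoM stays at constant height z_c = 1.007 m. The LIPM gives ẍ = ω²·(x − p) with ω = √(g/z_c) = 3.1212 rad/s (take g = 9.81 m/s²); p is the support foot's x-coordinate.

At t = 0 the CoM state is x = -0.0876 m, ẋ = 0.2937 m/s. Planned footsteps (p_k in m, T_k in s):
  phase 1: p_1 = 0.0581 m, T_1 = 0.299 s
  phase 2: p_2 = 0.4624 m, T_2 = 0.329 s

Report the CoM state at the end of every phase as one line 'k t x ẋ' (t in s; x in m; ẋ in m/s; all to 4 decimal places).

phase 1: p=0.0581, T=0.299, ωT=0.933239, cosh=1.468005, sinh=1.074727; start (x,ẋ)=(-0.087600, 0.293700) → end (x,ẋ)=(-0.054658, -0.057589)
phase 2: p=0.4624, T=0.329, ωT=1.026875, cosh=1.575225, sinh=1.217101; start (x,ẋ)=(-0.054658, -0.057589) → end (x,ẋ)=(-0.374539, -2.054923)

1 0.2990 -0.0547 -0.0576
2 0.6280 -0.3745 -2.0549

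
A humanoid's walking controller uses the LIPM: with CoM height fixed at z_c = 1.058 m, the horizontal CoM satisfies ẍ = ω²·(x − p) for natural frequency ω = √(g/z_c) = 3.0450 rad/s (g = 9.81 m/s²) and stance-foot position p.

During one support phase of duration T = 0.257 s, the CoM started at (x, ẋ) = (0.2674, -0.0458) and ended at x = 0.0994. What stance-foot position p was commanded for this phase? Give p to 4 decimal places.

ωT = 3.0450·0.257 = 0.782565; cosh(ωT) = 1.322153, sinh(ωT) = 0.864922
x(T) = p + (x₀−p)·cosh(ωT) + (ẋ₀/ω)·sinh(ωT) ⇒ p·(1 − cosh) = x(T) − x₀·cosh − (ẋ₀/ω)·sinh
numerator   = 0.0994 − (0.2674)·1.322153 − (-0.0458/3.0450)·0.864922 = -0.241134
denominator = 1 − 1.322153 = -0.322153
p = -0.241134 / -0.322153 = 0.7485

p = 0.7485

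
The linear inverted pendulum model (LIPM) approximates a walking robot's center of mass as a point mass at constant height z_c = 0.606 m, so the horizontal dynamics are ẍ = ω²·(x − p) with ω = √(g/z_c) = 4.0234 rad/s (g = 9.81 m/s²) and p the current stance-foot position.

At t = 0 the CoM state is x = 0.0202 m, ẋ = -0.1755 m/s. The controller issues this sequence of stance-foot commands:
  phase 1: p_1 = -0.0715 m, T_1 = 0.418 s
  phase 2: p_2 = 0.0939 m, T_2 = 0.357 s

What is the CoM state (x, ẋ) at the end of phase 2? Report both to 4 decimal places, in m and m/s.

phase 1: p=-0.0715, T=0.418, ωT=1.681781, cosh=2.780582, sinh=2.594540; start (x,ẋ)=(0.020200, -0.175500) → end (x,ẋ)=(0.070306, 0.469252)
phase 2: p=0.0939, T=0.357, ωT=1.436354, cosh=2.221564, sinh=1.983771; start (x,ẋ)=(0.070306, 0.469252) → end (x,ẋ)=(0.272853, 0.854158)

x = 0.2729, ẋ = 0.8542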